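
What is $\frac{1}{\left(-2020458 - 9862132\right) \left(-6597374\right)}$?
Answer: $\frac{1}{78393890318660} \approx 1.2756 \cdot 10^{-14}$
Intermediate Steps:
$\frac{1}{\left(-2020458 - 9862132\right) \left(-6597374\right)} = \frac{1}{-11882590} \left(- \frac{1}{6597374}\right) = \left(- \frac{1}{11882590}\right) \left(- \frac{1}{6597374}\right) = \frac{1}{78393890318660}$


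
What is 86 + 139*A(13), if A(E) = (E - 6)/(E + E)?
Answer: 3209/26 ≈ 123.42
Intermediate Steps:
A(E) = (-6 + E)/(2*E) (A(E) = (-6 + E)/((2*E)) = (-6 + E)*(1/(2*E)) = (-6 + E)/(2*E))
86 + 139*A(13) = 86 + 139*((½)*(-6 + 13)/13) = 86 + 139*((½)*(1/13)*7) = 86 + 139*(7/26) = 86 + 973/26 = 3209/26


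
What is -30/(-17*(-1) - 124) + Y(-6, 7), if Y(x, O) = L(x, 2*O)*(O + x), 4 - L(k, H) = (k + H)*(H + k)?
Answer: -6390/107 ≈ -59.720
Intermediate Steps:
L(k, H) = 4 - (H + k)**2 (L(k, H) = 4 - (k + H)*(H + k) = 4 - (H + k)*(H + k) = 4 - (H + k)**2)
Y(x, O) = (4 - (x + 2*O)**2)*(O + x) (Y(x, O) = (4 - (2*O + x)**2)*(O + x) = (4 - (x + 2*O)**2)*(O + x))
-30/(-17*(-1) - 124) + Y(-6, 7) = -30/(-17*(-1) - 124) - (-4 + (-6 + 2*7)**2)*(7 - 6) = -30/(17 - 124) - 1*(-4 + (-6 + 14)**2)*1 = -30/(-107) - 1*(-4 + 8**2)*1 = -1/107*(-30) - 1*(-4 + 64)*1 = 30/107 - 1*60*1 = 30/107 - 60 = -6390/107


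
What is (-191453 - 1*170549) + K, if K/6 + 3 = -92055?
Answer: -914350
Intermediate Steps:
K = -552348 (K = -18 + 6*(-92055) = -18 - 552330 = -552348)
(-191453 - 1*170549) + K = (-191453 - 1*170549) - 552348 = (-191453 - 170549) - 552348 = -362002 - 552348 = -914350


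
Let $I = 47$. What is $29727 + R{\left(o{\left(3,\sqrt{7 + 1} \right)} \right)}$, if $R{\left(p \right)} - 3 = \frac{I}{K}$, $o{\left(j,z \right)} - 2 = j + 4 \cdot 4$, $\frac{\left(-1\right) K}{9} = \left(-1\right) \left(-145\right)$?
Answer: $\frac{38797603}{1305} \approx 29730.0$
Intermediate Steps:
$K = -1305$ ($K = - 9 \left(\left(-1\right) \left(-145\right)\right) = \left(-9\right) 145 = -1305$)
$o{\left(j,z \right)} = 18 + j$ ($o{\left(j,z \right)} = 2 + \left(j + 4 \cdot 4\right) = 2 + \left(j + 16\right) = 2 + \left(16 + j\right) = 18 + j$)
$R{\left(p \right)} = \frac{3868}{1305}$ ($R{\left(p \right)} = 3 + \frac{47}{-1305} = 3 + 47 \left(- \frac{1}{1305}\right) = 3 - \frac{47}{1305} = \frac{3868}{1305}$)
$29727 + R{\left(o{\left(3,\sqrt{7 + 1} \right)} \right)} = 29727 + \frac{3868}{1305} = \frac{38797603}{1305}$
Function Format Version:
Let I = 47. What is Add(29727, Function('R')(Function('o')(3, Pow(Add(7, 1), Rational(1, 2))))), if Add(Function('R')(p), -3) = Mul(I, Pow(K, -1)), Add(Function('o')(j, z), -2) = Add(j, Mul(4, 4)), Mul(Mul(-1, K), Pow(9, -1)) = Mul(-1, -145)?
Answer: Rational(38797603, 1305) ≈ 29730.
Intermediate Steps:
K = -1305 (K = Mul(-9, Mul(-1, -145)) = Mul(-9, 145) = -1305)
Function('o')(j, z) = Add(18, j) (Function('o')(j, z) = Add(2, Add(j, Mul(4, 4))) = Add(2, Add(j, 16)) = Add(2, Add(16, j)) = Add(18, j))
Function('R')(p) = Rational(3868, 1305) (Function('R')(p) = Add(3, Mul(47, Pow(-1305, -1))) = Add(3, Mul(47, Rational(-1, 1305))) = Add(3, Rational(-47, 1305)) = Rational(3868, 1305))
Add(29727, Function('R')(Function('o')(3, Pow(Add(7, 1), Rational(1, 2))))) = Add(29727, Rational(3868, 1305)) = Rational(38797603, 1305)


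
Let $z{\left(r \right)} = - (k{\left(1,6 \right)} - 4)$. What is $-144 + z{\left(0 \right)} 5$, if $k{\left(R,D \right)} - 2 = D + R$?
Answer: $-169$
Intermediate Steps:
$k{\left(R,D \right)} = 2 + D + R$ ($k{\left(R,D \right)} = 2 + \left(D + R\right) = 2 + D + R$)
$z{\left(r \right)} = -5$ ($z{\left(r \right)} = - (\left(2 + 6 + 1\right) - 4) = - (9 - 4) = \left(-1\right) 5 = -5$)
$-144 + z{\left(0 \right)} 5 = -144 - 25 = -169$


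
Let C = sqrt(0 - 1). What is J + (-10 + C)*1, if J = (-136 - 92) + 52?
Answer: -186 + I ≈ -186.0 + 1.0*I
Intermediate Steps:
C = I (C = sqrt(-1) = I ≈ 1.0*I)
J = -176 (J = -228 + 52 = -176)
J + (-10 + C)*1 = -176 + (-10 + I)*1 = -176 + (-10 + I) = -186 + I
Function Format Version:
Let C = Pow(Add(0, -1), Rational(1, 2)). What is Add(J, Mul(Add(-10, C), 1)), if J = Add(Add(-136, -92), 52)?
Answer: Add(-186, I) ≈ Add(-186.00, Mul(1.0000, I))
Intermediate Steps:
C = I (C = Pow(-1, Rational(1, 2)) = I ≈ Mul(1.0000, I))
J = -176 (J = Add(-228, 52) = -176)
Add(J, Mul(Add(-10, C), 1)) = Add(-176, Mul(Add(-10, I), 1)) = Add(-176, Add(-10, I)) = Add(-186, I)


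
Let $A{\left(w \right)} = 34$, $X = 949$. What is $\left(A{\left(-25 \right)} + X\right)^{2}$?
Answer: $966289$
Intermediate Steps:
$\left(A{\left(-25 \right)} + X\right)^{2} = \left(34 + 949\right)^{2} = 983^{2} = 966289$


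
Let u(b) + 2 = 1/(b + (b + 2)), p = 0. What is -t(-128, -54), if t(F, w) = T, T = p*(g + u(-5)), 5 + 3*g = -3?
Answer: 0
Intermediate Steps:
u(b) = -2 + 1/(2 + 2*b) (u(b) = -2 + 1/(b + (b + 2)) = -2 + 1/(b + (2 + b)) = -2 + 1/(2 + 2*b))
g = -8/3 (g = -5/3 + (⅓)*(-3) = -5/3 - 1 = -8/3 ≈ -2.6667)
T = 0 (T = 0*(-8/3 + (-3 - 4*(-5))/(2*(1 - 5))) = 0*(-8/3 + (½)*(-3 + 20)/(-4)) = 0*(-8/3 + (½)*(-¼)*17) = 0*(-8/3 - 17/8) = 0*(-115/24) = 0)
t(F, w) = 0
-t(-128, -54) = -1*0 = 0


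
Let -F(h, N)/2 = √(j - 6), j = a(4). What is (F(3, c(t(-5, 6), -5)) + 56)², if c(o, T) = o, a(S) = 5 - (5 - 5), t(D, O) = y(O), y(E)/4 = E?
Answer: 3132 - 224*I ≈ 3132.0 - 224.0*I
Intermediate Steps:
y(E) = 4*E
t(D, O) = 4*O
a(S) = 5 (a(S) = 5 - 1*0 = 5 + 0 = 5)
j = 5
F(h, N) = -2*I (F(h, N) = -2*√(5 - 6) = -2*I)
(F(3, c(t(-5, 6), -5)) + 56)² = (-2*I + 56)² = (56 - 2*I)²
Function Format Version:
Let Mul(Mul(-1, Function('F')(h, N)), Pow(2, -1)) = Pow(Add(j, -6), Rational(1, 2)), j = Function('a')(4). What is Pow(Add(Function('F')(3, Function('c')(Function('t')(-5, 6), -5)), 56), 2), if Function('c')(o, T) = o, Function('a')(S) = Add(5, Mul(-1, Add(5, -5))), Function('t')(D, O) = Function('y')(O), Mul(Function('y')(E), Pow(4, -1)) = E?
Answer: Add(3132, Mul(-224, I)) ≈ Add(3132.0, Mul(-224.00, I))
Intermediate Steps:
Function('y')(E) = Mul(4, E)
Function('t')(D, O) = Mul(4, O)
Function('a')(S) = 5 (Function('a')(S) = Add(5, Mul(-1, 0)) = Add(5, 0) = 5)
j = 5
Function('F')(h, N) = Mul(-2, I) (Function('F')(h, N) = Mul(-2, Pow(Add(5, -6), Rational(1, 2))) = Mul(-2, Pow(-1, Rational(1, 2))) = Mul(-2, I))
Pow(Add(Function('F')(3, Function('c')(Function('t')(-5, 6), -5)), 56), 2) = Pow(Add(Mul(-2, I), 56), 2) = Pow(Add(56, Mul(-2, I)), 2)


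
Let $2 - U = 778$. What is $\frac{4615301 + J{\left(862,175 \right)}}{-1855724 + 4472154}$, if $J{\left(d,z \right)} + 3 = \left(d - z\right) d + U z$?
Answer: $\frac{2535846}{1308215} \approx 1.9384$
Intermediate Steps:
$U = -776$ ($U = 2 - 778 = -776$)
$J{\left(d,z \right)} = -3 - 776 z + d \left(d - z\right)$ ($J{\left(d,z \right)} = -3 + \left(\left(d - z\right) d - 776 z\right) = -3 + \left(d \left(d - z\right) - 776 z\right) = -3 + \left(- 776 z + d \left(d - z\right)\right) = -3 - 776 z + d \left(d - z\right)$)
$\frac{4615301 + J{\left(862,175 \right)}}{-1855724 + 4472154} = \frac{4615301 - \left(135803 - 743044 + 150850\right)}{-1855724 + 4472154} = \frac{4615301 - -456391}{2616430} = \left(4615301 + 456391\right) \frac{1}{2616430} = 5071692 \cdot \frac{1}{2616430} = \frac{2535846}{1308215}$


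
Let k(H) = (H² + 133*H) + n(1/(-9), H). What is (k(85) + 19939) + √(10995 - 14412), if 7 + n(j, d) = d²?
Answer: 45687 + I*√3417 ≈ 45687.0 + 58.455*I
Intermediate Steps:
n(j, d) = -7 + d²
k(H) = -7 + 2*H² + 133*H (k(H) = (H² + 133*H) + (-7 + H²) = -7 + 2*H² + 133*H)
(k(85) + 19939) + √(10995 - 14412) = ((-7 + 2*85² + 133*85) + 19939) + √(10995 - 14412) = ((-7 + 2*7225 + 11305) + 19939) + √(-3417) = ((-7 + 14450 + 11305) + 19939) + I*√3417 = (25748 + 19939) + I*√3417 = 45687 + I*√3417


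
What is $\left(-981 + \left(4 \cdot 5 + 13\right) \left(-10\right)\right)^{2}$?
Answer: $1718721$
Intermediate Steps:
$\left(-981 + \left(4 \cdot 5 + 13\right) \left(-10\right)\right)^{2} = \left(-981 + \left(20 + 13\right) \left(-10\right)\right)^{2} = \left(-981 + 33 \left(-10\right)\right)^{2} = \left(-981 - 330\right)^{2} = \left(-1311\right)^{2} = 1718721$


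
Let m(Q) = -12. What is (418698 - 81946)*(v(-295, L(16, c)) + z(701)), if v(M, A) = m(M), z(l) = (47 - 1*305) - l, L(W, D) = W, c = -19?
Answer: -326986192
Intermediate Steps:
z(l) = -258 - l (z(l) = (47 - 305) - l = -258 - l)
v(M, A) = -12
(418698 - 81946)*(v(-295, L(16, c)) + z(701)) = (418698 - 81946)*(-12 + (-258 - 1*701)) = 336752*(-12 + (-258 - 701)) = 336752*(-12 - 959) = 336752*(-971) = -326986192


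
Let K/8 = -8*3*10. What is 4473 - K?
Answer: 6393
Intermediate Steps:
K = -1920 (K = 8*(-8*3*10) = 8*(-24*10) = 8*(-240) = -1920)
4473 - K = 4473 - 1*(-1920) = 4473 + 1920 = 6393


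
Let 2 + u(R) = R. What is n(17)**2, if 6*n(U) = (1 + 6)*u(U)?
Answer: 1225/4 ≈ 306.25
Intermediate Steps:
u(R) = -2 + R
n(U) = -7/3 + 7*U/6 (n(U) = ((1 + 6)*(-2 + U))/6 = (7*(-2 + U))/6 = (-14 + 7*U)/6 = -7/3 + 7*U/6)
n(17)**2 = (-7/3 + (7/6)*17)**2 = (-7/3 + 119/6)**2 = (35/2)**2 = 1225/4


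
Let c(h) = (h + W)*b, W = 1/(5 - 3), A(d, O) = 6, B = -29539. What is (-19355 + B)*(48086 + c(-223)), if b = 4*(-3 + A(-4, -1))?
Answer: -2220569904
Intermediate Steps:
W = ½ (W = 1/2 = ½ ≈ 0.50000)
b = 12 (b = 4*(-3 + 6) = 4*3 = 12)
c(h) = 6 + 12*h (c(h) = (h + ½)*12 = (½ + h)*12 = 6 + 12*h)
(-19355 + B)*(48086 + c(-223)) = (-19355 - 29539)*(48086 + (6 + 12*(-223))) = -48894*(48086 + (6 - 2676)) = -48894*(48086 - 2670) = -48894*45416 = -2220569904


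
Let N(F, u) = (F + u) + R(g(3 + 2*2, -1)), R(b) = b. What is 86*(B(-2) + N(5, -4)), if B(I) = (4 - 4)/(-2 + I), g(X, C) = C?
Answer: 0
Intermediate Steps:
N(F, u) = -1 + F + u (N(F, u) = (F + u) - 1 = -1 + F + u)
B(I) = 0 (B(I) = 0/(-2 + I) = 0)
86*(B(-2) + N(5, -4)) = 86*(0 + (-1 + 5 - 4)) = 86*(0 + 0) = 86*0 = 0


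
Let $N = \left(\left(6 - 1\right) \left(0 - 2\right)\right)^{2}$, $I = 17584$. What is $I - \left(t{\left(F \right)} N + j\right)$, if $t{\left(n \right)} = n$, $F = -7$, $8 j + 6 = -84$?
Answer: $\frac{73181}{4} \approx 18295.0$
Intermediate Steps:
$j = - \frac{45}{4}$ ($j = - \frac{3}{4} + \frac{1}{8} \left(-84\right) = - \frac{3}{4} - \frac{21}{2} = - \frac{45}{4} \approx -11.25$)
$N = 100$ ($N = \left(5 \left(-2\right)\right)^{2} = \left(-10\right)^{2} = 100$)
$I - \left(t{\left(F \right)} N + j\right) = 17584 - \left(\left(-7\right) 100 - \frac{45}{4}\right) = 17584 - \left(-700 - \frac{45}{4}\right) = 17584 - - \frac{2845}{4} = 17584 + \frac{2845}{4} = \frac{73181}{4}$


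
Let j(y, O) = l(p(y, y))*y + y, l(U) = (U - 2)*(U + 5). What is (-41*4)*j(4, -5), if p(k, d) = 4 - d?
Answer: 5904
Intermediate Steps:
l(U) = (-2 + U)*(5 + U)
j(y, O) = y + y*(2 + (4 - y)**2 - 3*y) (j(y, O) = (-10 + (4 - y)**2 + 3*(4 - y))*y + y = (-10 + (4 - y)**2 + (12 - 3*y))*y + y = (2 + (4 - y)**2 - 3*y)*y + y = y*(2 + (4 - y)**2 - 3*y) + y = y + y*(2 + (4 - y)**2 - 3*y))
(-41*4)*j(4, -5) = (-41*4)*(4*(19 + 4**2 - 11*4)) = -656*(19 + 16 - 44) = -656*(-9) = -164*(-36) = 5904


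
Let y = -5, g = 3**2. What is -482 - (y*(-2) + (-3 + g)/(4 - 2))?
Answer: -495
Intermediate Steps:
g = 9
-482 - (y*(-2) + (-3 + g)/(4 - 2)) = -482 - (-5*(-2) + (-3 + 9)/(4 - 2)) = -482 - (10 + 6/2) = -482 - (10 + 6*(1/2)) = -482 - (10 + 3) = -482 - 1*13 = -482 - 13 = -495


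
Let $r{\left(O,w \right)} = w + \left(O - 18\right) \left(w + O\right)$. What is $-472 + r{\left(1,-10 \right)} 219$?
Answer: $30845$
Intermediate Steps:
$r{\left(O,w \right)} = w + \left(-18 + O\right) \left(O + w\right)$
$-472 + r{\left(1,-10 \right)} 219 = -472 + \left(1^{2} - 18 - -170 + 1 \left(-10\right)\right) 219 = -472 + \left(1 - 18 + 170 - 10\right) 219 = -472 + 143 \cdot 219 = -472 + 31317 = 30845$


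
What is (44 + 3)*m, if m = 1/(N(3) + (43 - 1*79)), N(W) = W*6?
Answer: -47/18 ≈ -2.6111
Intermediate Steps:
N(W) = 6*W
m = -1/18 (m = 1/(6*3 + (43 - 1*79)) = 1/(18 + (43 - 79)) = 1/(18 - 36) = 1/(-18) = -1/18 ≈ -0.055556)
(44 + 3)*m = (44 + 3)*(-1/18) = 47*(-1/18) = -47/18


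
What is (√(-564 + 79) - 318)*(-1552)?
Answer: 493536 - 1552*I*√485 ≈ 4.9354e+5 - 34179.0*I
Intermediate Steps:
(√(-564 + 79) - 318)*(-1552) = (√(-485) - 318)*(-1552) = (I*√485 - 318)*(-1552) = (-318 + I*√485)*(-1552) = 493536 - 1552*I*√485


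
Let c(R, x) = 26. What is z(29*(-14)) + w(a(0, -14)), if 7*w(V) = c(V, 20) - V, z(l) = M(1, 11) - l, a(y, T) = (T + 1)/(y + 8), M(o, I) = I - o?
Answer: 23517/56 ≈ 419.95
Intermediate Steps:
a(y, T) = (1 + T)/(8 + y)
z(l) = 10 - l (z(l) = (11 - 1*1) - l = (11 - 1) - l = 10 - l)
w(V) = 26/7 - V/7 (w(V) = (26 - V)/7 = 26/7 - V/7)
z(29*(-14)) + w(a(0, -14)) = (10 - 29*(-14)) + (26/7 - (1 - 14)/(7*(8 + 0))) = (10 - 1*(-406)) + (26/7 - (-13)/(7*8)) = (10 + 406) + (26/7 - (-13)/56) = 416 + (26/7 - ⅐*(-13/8)) = 416 + (26/7 + 13/56) = 416 + 221/56 = 23517/56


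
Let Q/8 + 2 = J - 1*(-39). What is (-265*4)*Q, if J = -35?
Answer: -16960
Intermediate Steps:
Q = 16 (Q = -16 + 8*(-35 - 1*(-39)) = -16 + 8*(-35 + 39) = -16 + 8*4 = -16 + 32 = 16)
(-265*4)*Q = -265*4*16 = -53*20*16 = -1060*16 = -16960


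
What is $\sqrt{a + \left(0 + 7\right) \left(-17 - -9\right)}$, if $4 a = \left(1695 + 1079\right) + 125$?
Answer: $\frac{5 \sqrt{107}}{2} \approx 25.86$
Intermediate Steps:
$a = \frac{2899}{4}$ ($a = \frac{\left(1695 + 1079\right) + 125}{4} = \frac{2774 + 125}{4} = \frac{1}{4} \cdot 2899 = \frac{2899}{4} \approx 724.75$)
$\sqrt{a + \left(0 + 7\right) \left(-17 - -9\right)} = \sqrt{\frac{2899}{4} + \left(0 + 7\right) \left(-17 - -9\right)} = \sqrt{\frac{2899}{4} + 7 \left(-17 + \left(-4 + 13\right)\right)} = \sqrt{\frac{2899}{4} + 7 \left(-17 + 9\right)} = \sqrt{\frac{2899}{4} + 7 \left(-8\right)} = \sqrt{\frac{2899}{4} - 56} = \sqrt{\frac{2675}{4}} = \frac{5 \sqrt{107}}{2}$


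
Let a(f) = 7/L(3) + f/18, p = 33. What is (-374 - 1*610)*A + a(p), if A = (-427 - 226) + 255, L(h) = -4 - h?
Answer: 2349797/6 ≈ 3.9163e+5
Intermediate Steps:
a(f) = -1 + f/18 (a(f) = 7/(-4 - 1*3) + f/18 = 7/(-4 - 3) + f*(1/18) = 7/(-7) + f/18 = 7*(-1/7) + f/18 = -1 + f/18)
A = -398 (A = -653 + 255 = -398)
(-374 - 1*610)*A + a(p) = (-374 - 1*610)*(-398) + (-1 + (1/18)*33) = (-374 - 610)*(-398) + (-1 + 11/6) = -984*(-398) + 5/6 = 391632 + 5/6 = 2349797/6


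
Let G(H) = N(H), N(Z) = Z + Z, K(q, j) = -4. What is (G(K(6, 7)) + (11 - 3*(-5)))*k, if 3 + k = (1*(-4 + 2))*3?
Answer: -162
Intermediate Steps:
k = -9 (k = -3 + (1*(-4 + 2))*3 = -3 + (1*(-2))*3 = -3 - 2*3 = -3 - 6 = -9)
N(Z) = 2*Z
G(H) = 2*H
(G(K(6, 7)) + (11 - 3*(-5)))*k = (2*(-4) + (11 - 3*(-5)))*(-9) = (-8 + (11 + 15))*(-9) = (-8 + 26)*(-9) = 18*(-9) = -162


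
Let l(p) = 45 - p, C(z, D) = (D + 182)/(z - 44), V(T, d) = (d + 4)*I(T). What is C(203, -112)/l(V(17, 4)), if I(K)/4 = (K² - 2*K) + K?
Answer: -10/196683 ≈ -5.0843e-5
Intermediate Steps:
I(K) = -4*K + 4*K² (I(K) = 4*((K² - 2*K) + K) = 4*(K² - K) = -4*K + 4*K²)
V(T, d) = 4*T*(-1 + T)*(4 + d) (V(T, d) = (d + 4)*(4*T*(-1 + T)) = (4 + d)*(4*T*(-1 + T)) = 4*T*(-1 + T)*(4 + d))
C(z, D) = (182 + D)/(-44 + z)
C(203, -112)/l(V(17, 4)) = ((182 - 112)/(-44 + 203))/(45 - 4*17*(-1 + 17)*(4 + 4)) = (70/159)/(45 - 4*17*16*8) = ((1/159)*70)/(45 - 1*8704) = 70/(159*(45 - 8704)) = (70/159)/(-8659) = (70/159)*(-1/8659) = -10/196683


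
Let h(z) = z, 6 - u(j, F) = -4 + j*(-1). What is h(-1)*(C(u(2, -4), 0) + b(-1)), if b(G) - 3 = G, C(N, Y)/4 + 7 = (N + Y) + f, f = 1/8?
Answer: -45/2 ≈ -22.500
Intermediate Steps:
f = 1/8 ≈ 0.12500
u(j, F) = 10 + j (u(j, F) = 6 - (-4 + j*(-1)) = 6 - (-4 - j) = 6 + (4 + j) = 10 + j)
C(N, Y) = -55/2 + 4*N + 4*Y (C(N, Y) = -28 + 4*((N + Y) + 1/8) = -28 + 4*(1/8 + N + Y) = -28 + (1/2 + 4*N + 4*Y) = -55/2 + 4*N + 4*Y)
b(G) = 3 + G
h(-1)*(C(u(2, -4), 0) + b(-1)) = -((-55/2 + 4*(10 + 2) + 4*0) + (3 - 1)) = -((-55/2 + 4*12 + 0) + 2) = -((-55/2 + 48 + 0) + 2) = -(41/2 + 2) = -1*45/2 = -45/2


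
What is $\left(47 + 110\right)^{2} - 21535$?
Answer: $3114$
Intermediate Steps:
$\left(47 + 110\right)^{2} - 21535 = 157^{2} - 21535 = 24649 - 21535 = 3114$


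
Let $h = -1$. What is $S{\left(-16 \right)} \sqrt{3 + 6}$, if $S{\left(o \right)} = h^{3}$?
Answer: $-3$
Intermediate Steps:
$S{\left(o \right)} = -1$ ($S{\left(o \right)} = \left(-1\right)^{3} = -1$)
$S{\left(-16 \right)} \sqrt{3 + 6} = - \sqrt{3 + 6} = - \sqrt{9} = \left(-1\right) 3 = -3$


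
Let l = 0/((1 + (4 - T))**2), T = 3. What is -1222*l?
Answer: 0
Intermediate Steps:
l = 0 (l = 0/((1 + (4 - 1*3))**2) = 0/((1 + (4 - 3))**2) = 0/((1 + 1)**2) = 0/(2**2) = 0/4 = 0*(1/4) = 0)
-1222*l = -1222*0 = 0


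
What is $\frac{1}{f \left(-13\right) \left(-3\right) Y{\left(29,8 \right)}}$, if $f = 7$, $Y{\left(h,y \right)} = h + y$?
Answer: $\frac{1}{10101} \approx 9.9 \cdot 10^{-5}$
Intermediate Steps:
$\frac{1}{f \left(-13\right) \left(-3\right) Y{\left(29,8 \right)}} = \frac{1}{7 \left(-13\right) \left(-3\right) \left(29 + 8\right)} = \frac{1}{\left(-91\right) \left(-3\right) 37} = \frac{1}{273 \cdot 37} = \frac{1}{10101}$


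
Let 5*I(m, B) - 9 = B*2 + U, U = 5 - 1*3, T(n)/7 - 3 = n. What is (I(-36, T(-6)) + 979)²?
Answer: 23658496/25 ≈ 9.4634e+5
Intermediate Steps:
T(n) = 21 + 7*n
U = 2 (U = 5 - 3 = 2)
I(m, B) = 11/5 + 2*B/5 (I(m, B) = 9/5 + (B*2 + 2)/5 = 9/5 + (2*B + 2)/5 = 9/5 + (2 + 2*B)/5 = 9/5 + (⅖ + 2*B/5) = 11/5 + 2*B/5)
(I(-36, T(-6)) + 979)² = ((11/5 + 2*(21 + 7*(-6))/5) + 979)² = ((11/5 + 2*(21 - 42)/5) + 979)² = ((11/5 + (⅖)*(-21)) + 979)² = ((11/5 - 42/5) + 979)² = (-31/5 + 979)² = (4864/5)² = 23658496/25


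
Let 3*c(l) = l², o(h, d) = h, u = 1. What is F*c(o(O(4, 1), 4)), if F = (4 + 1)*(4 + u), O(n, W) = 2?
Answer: 100/3 ≈ 33.333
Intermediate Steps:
c(l) = l²/3
F = 25 (F = (4 + 1)*(4 + 1) = 5*5 = 25)
F*c(o(O(4, 1), 4)) = 25*((⅓)*2²) = 25*((⅓)*4) = 25*(4/3) = 100/3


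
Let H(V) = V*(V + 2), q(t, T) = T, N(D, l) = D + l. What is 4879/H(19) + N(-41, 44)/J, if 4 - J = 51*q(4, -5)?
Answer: 180694/14763 ≈ 12.240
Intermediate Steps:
J = 259 (J = 4 - 51*(-5) = 4 - 1*(-255) = 4 + 255 = 259)
H(V) = V*(2 + V)
4879/H(19) + N(-41, 44)/J = 4879/((19*(2 + 19))) + (-41 + 44)/259 = 4879/((19*21)) + 3*(1/259) = 4879/399 + 3/259 = 4879*(1/399) + 3/259 = 697/57 + 3/259 = 180694/14763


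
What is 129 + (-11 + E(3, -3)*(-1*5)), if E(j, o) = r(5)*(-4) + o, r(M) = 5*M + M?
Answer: 733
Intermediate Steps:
r(M) = 6*M
E(j, o) = -120 + o (E(j, o) = (6*5)*(-4) + o = 30*(-4) + o = -120 + o)
129 + (-11 + E(3, -3)*(-1*5)) = 129 + (-11 + (-120 - 3)*(-1*5)) = 129 + (-11 - 123*(-5)) = 129 + (-11 + 615) = 129 + 604 = 733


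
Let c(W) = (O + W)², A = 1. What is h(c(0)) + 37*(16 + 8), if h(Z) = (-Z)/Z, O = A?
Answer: 887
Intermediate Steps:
O = 1
c(W) = (1 + W)²
h(Z) = -1
h(c(0)) + 37*(16 + 8) = -1 + 37*(16 + 8) = -1 + 37*24 = -1 + 888 = 887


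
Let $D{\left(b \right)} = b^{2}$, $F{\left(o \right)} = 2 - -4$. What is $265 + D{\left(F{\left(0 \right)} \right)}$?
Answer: $301$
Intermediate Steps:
$F{\left(o \right)} = 6$ ($F{\left(o \right)} = 2 + 4 = 6$)
$265 + D{\left(F{\left(0 \right)} \right)} = 265 + 6^{2} = 265 + 36 = 301$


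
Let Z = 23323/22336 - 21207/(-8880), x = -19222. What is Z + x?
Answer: -79414196441/4132160 ≈ -19219.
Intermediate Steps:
Z = 14183079/4132160 (Z = 23323*(1/22336) - 21207*(-1/8880) = 23323/22336 + 7069/2960 = 14183079/4132160 ≈ 3.4324)
Z + x = 14183079/4132160 - 19222 = -79414196441/4132160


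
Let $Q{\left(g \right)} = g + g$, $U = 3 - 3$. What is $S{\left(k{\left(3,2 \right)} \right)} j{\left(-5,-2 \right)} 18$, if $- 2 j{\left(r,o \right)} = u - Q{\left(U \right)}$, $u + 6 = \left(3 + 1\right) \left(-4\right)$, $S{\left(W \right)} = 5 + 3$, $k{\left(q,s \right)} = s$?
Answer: $1584$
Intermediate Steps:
$U = 0$ ($U = 3 - 3 = 0$)
$S{\left(W \right)} = 8$
$Q{\left(g \right)} = 2 g$
$u = -22$ ($u = -6 + \left(3 + 1\right) \left(-4\right) = -6 + 4 \left(-4\right) = -6 - 16 = -22$)
$j{\left(r,o \right)} = 11$ ($j{\left(r,o \right)} = - \frac{-22 - 2 \cdot 0}{2} = - \frac{-22 - 0}{2} = - \frac{-22 + 0}{2} = \left(- \frac{1}{2}\right) \left(-22\right) = 11$)
$S{\left(k{\left(3,2 \right)} \right)} j{\left(-5,-2 \right)} 18 = 8 \cdot 11 \cdot 18 = 88 \cdot 18 = 1584$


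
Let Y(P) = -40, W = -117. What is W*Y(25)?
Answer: 4680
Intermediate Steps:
W*Y(25) = -117*(-40) = 4680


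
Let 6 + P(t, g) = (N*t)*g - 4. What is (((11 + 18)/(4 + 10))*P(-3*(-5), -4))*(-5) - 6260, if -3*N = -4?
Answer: -37295/7 ≈ -5327.9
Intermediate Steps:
N = 4/3 (N = -⅓*(-4) = 4/3 ≈ 1.3333)
P(t, g) = -10 + 4*g*t/3 (P(t, g) = -6 + ((4*t/3)*g - 4) = -6 + (4*g*t/3 - 4) = -6 + (-4 + 4*g*t/3) = -10 + 4*g*t/3)
(((11 + 18)/(4 + 10))*P(-3*(-5), -4))*(-5) - 6260 = (((11 + 18)/(4 + 10))*(-10 + (4/3)*(-4)*(-3*(-5))))*(-5) - 6260 = ((29/14)*(-10 + (4/3)*(-4)*15))*(-5) - 6260 = ((29*(1/14))*(-10 - 80))*(-5) - 6260 = ((29/14)*(-90))*(-5) - 6260 = -1305/7*(-5) - 6260 = 6525/7 - 6260 = -37295/7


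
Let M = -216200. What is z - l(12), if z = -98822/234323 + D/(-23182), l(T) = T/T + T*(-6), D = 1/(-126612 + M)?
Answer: 131429489136550347/1862180764350232 ≈ 70.578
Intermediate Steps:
D = -1/342812 (D = 1/(-126612 - 216200) = 1/(-342812) = -1/342812 ≈ -2.9171e-6)
l(T) = 1 - 6*T
z = -785345132316125/1862180764350232 (z = -98822/234323 - 1/342812/(-23182) = -98822*1/234323 - 1/342812*(-1/23182) = -98822/234323 + 1/7947067784 = -785345132316125/1862180764350232 ≈ -0.42173)
z - l(12) = -785345132316125/1862180764350232 - (1 - 6*12) = -785345132316125/1862180764350232 - (1 - 72) = -785345132316125/1862180764350232 - 1*(-71) = -785345132316125/1862180764350232 + 71 = 131429489136550347/1862180764350232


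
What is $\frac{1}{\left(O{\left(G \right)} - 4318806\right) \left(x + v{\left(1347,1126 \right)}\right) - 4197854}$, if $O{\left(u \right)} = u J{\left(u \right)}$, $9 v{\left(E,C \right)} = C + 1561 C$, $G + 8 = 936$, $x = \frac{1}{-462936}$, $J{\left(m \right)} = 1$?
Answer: $- \frac{694404}{585951475712190215} \approx -1.1851 \cdot 10^{-12}$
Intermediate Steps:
$x = - \frac{1}{462936} \approx -2.1601 \cdot 10^{-6}$
$G = 928$ ($G = -8 + 936 = 928$)
$v{\left(E,C \right)} = \frac{1562 C}{9}$ ($v{\left(E,C \right)} = \frac{C + 1561 C}{9} = \frac{1562 C}{9}$)
$O{\left(u \right)} = u$ ($O{\left(u \right)} = u 1 = u$)
$\frac{1}{\left(O{\left(G \right)} - 4318806\right) \left(x + v{\left(1347,1126 \right)}\right) - 4197854} = \frac{1}{\left(928 - 4318806\right) \left(- \frac{1}{462936} + \frac{1562}{9} \cdot 1126\right) - 4197854} = \frac{1}{- 4317878 \left(- \frac{1}{462936} + \frac{1758812}{9}\right) - 4197854} = \frac{1}{\left(-4317878\right) \frac{271405797341}{1388808} - 4197854} = \frac{1}{- \frac{585948560705581199}{694404} - 4197854} = \frac{1}{- \frac{585951475712190215}{694404}} = - \frac{694404}{585951475712190215}$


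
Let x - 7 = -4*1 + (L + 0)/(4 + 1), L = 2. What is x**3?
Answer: 4913/125 ≈ 39.304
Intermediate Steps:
x = 17/5 (x = 7 + (-4*1 + (2 + 0)/(4 + 1)) = 7 + (-4 + 2/5) = 7 - 18/5 = 17/5 ≈ 3.4000)
x**3 = (17/5)**3 = 4913/125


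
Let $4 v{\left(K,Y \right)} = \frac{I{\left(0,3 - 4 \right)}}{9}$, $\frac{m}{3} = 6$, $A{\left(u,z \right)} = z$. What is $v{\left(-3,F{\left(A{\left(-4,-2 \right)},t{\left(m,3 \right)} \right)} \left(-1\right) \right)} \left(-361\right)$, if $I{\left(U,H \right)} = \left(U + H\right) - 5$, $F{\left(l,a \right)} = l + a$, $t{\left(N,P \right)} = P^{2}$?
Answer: $\frac{361}{6} \approx 60.167$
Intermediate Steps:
$m = 18$ ($m = 3 \cdot 6 = 18$)
$F{\left(l,a \right)} = a + l$
$I{\left(U,H \right)} = -5 + H + U$ ($I{\left(U,H \right)} = \left(H + U\right) - 5 = -5 + H + U$)
$v{\left(K,Y \right)} = - \frac{1}{6}$ ($v{\left(K,Y \right)} = \frac{\left(-5 + \left(3 - 4\right) + 0\right) \frac{1}{9}}{4} = \frac{\left(-5 - 1 + 0\right) \frac{1}{9}}{4} = \frac{\left(-6\right) \frac{1}{9}}{4} = \frac{1}{4} \left(- \frac{2}{3}\right) = - \frac{1}{6}$)
$v{\left(-3,F{\left(A{\left(-4,-2 \right)},t{\left(m,3 \right)} \right)} \left(-1\right) \right)} \left(-361\right) = \left(- \frac{1}{6}\right) \left(-361\right) = \frac{361}{6}$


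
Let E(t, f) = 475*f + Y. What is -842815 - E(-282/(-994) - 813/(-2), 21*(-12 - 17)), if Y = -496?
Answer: -553044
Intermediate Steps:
E(t, f) = -496 + 475*f (E(t, f) = 475*f - 496 = -496 + 475*f)
-842815 - E(-282/(-994) - 813/(-2), 21*(-12 - 17)) = -842815 - (-496 + 475*(21*(-12 - 17))) = -842815 - (-496 + 475*(21*(-29))) = -842815 - (-496 + 475*(-609)) = -842815 - (-496 - 289275) = -842815 - 1*(-289771) = -842815 + 289771 = -553044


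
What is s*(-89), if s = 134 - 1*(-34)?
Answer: -14952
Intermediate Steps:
s = 168 (s = 134 + 34 = 168)
s*(-89) = 168*(-89) = -14952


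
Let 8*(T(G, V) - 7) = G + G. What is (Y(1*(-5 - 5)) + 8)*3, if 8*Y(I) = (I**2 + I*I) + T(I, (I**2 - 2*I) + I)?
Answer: 1611/16 ≈ 100.69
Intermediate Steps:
T(G, V) = 7 + G/4 (T(G, V) = 7 + (G + G)/8 = 7 + (2*G)/8 = 7 + G/4)
Y(I) = 7/8 + I**2/4 + I/32 (Y(I) = ((I**2 + I*I) + (7 + I/4))/8 = ((I**2 + I**2) + (7 + I/4))/8 = (2*I**2 + (7 + I/4))/8 = (7 + 2*I**2 + I/4)/8 = 7/8 + I**2/4 + I/32)
(Y(1*(-5 - 5)) + 8)*3 = ((7/8 + (1*(-5 - 5))**2/4 + (1*(-5 - 5))/32) + 8)*3 = ((7/8 + (1*(-10))**2/4 + (1*(-10))/32) + 8)*3 = ((7/8 + (1/4)*(-10)**2 + (1/32)*(-10)) + 8)*3 = ((7/8 + (1/4)*100 - 5/16) + 8)*3 = ((7/8 + 25 - 5/16) + 8)*3 = (409/16 + 8)*3 = (537/16)*3 = 1611/16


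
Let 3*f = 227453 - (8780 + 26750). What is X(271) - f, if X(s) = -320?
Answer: -192883/3 ≈ -64294.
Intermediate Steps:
f = 191923/3 (f = (227453 - (8780 + 26750))/3 = (227453 - 1*35530)/3 = (227453 - 35530)/3 = (1/3)*191923 = 191923/3 ≈ 63974.)
X(271) - f = -320 - 1*191923/3 = -320 - 191923/3 = -192883/3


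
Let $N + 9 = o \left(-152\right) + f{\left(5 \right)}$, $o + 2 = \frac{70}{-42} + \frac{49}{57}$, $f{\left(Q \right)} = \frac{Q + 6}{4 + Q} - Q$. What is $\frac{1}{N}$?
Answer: $\frac{9}{3725} \approx 0.0024161$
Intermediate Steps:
$f{\left(Q \right)} = - Q + \frac{6 + Q}{4 + Q}$ ($f{\left(Q \right)} = \frac{6 + Q}{4 + Q} - Q = - Q + \frac{6 + Q}{4 + Q}$)
$o = - \frac{160}{57}$ ($o = -2 + \left(\frac{70}{-42} + \frac{49}{57}\right) = -2 + \left(70 \left(- \frac{1}{42}\right) + 49 \cdot \frac{1}{57}\right) = -2 + \left(- \frac{5}{3} + \frac{49}{57}\right) = -2 - \frac{46}{57} = - \frac{160}{57} \approx -2.807$)
$N = \frac{3725}{9}$ ($N = -9 + \left(\left(- \frac{160}{57}\right) \left(-152\right) + \frac{6 - 5^{2} - 15}{4 + 5}\right) = -9 + \left(\frac{1280}{3} + \frac{6 - 25 - 15}{9}\right) = -9 + \left(\frac{1280}{3} + \frac{1}{9} \left(-34\right)\right) = -9 + \left(\frac{1280}{3} - \frac{34}{9}\right) = -9 + \frac{3806}{9} = \frac{3725}{9} \approx 413.89$)
$\frac{1}{N} = \frac{1}{\frac{3725}{9}} = \frac{9}{3725}$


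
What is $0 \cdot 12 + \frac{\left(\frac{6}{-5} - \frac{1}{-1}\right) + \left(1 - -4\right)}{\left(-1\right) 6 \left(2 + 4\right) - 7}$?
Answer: $- \frac{24}{215} \approx -0.11163$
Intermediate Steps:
$0 \cdot 12 + \frac{\left(\frac{6}{-5} - \frac{1}{-1}\right) + \left(1 - -4\right)}{\left(-1\right) 6 \left(2 + 4\right) - 7} = 0 + \frac{\left(6 \left(- \frac{1}{5}\right) - -1\right) + \left(1 + 4\right)}{\left(-6\right) 6 - 7} = 0 + \frac{\left(- \frac{6}{5} + 1\right) + 5}{-36 - 7} = 0 + \frac{- \frac{1}{5} + 5}{-43} = 0 + \frac{24}{5} \left(- \frac{1}{43}\right) = 0 - \frac{24}{215} = - \frac{24}{215}$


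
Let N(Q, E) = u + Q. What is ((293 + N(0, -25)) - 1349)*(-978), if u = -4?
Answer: 1036680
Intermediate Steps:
N(Q, E) = -4 + Q
((293 + N(0, -25)) - 1349)*(-978) = ((293 + (-4 + 0)) - 1349)*(-978) = ((293 - 4) - 1349)*(-978) = (289 - 1349)*(-978) = -1060*(-978) = 1036680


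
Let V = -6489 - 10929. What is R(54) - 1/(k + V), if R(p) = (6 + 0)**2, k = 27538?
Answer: 364319/10120 ≈ 36.000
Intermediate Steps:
V = -17418
R(p) = 36 (R(p) = 6**2 = 36)
R(54) - 1/(k + V) = 36 - 1/(27538 - 17418) = 36 - 1/10120 = 364319/10120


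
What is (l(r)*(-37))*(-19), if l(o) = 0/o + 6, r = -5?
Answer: 4218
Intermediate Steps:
l(o) = 6 (l(o) = 0 + 6 = 6)
(l(r)*(-37))*(-19) = (6*(-37))*(-19) = -222*(-19) = 4218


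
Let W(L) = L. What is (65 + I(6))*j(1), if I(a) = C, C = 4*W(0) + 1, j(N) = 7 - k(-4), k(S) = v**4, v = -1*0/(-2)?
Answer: 462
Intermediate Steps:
v = 0 (v = 0*(-1/2) = 0)
k(S) = 0 (k(S) = 0**4 = 0)
j(N) = 7 (j(N) = 7 - 1*0 = 7 + 0 = 7)
C = 1 (C = 4*0 + 1 = 0 + 1 = 1)
I(a) = 1
(65 + I(6))*j(1) = (65 + 1)*7 = 66*7 = 462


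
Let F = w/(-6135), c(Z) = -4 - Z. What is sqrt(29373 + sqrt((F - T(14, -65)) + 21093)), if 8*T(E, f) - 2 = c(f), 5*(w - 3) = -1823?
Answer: sqrt(4422190331700 + 6135*sqrt(12697742357106))/12270 ≈ 171.81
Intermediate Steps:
w = -1808/5 (w = 3 + (1/5)*(-1823) = 3 - 1823/5 = -1808/5 ≈ -361.60)
T(E, f) = -1/4 - f/8 (T(E, f) = 1/4 + (-4 - f)/8 = 1/4 + (-1/2 - f/8) = -1/4 - f/8)
F = 1808/30675 (F = -1808/5/(-6135) = -1808/5*(-1/6135) = 1808/30675 ≈ 0.058941)
sqrt(29373 + sqrt((F - T(14, -65)) + 21093)) = sqrt(29373 + sqrt((1808/30675 - (-1/4 - 1/8*(-65))) + 21093)) = sqrt(29373 + sqrt((1808/30675 - (-1/4 + 65/8)) + 21093)) = sqrt(29373 + sqrt((1808/30675 - 1*63/8) + 21093)) = sqrt(29373 + sqrt((1808/30675 - 63/8) + 21093)) = sqrt(29373 + sqrt(-1918061/245400 + 21093)) = sqrt(29373 + sqrt(5174304139/245400)) = sqrt(29373 + sqrt(12697742357106)/24540)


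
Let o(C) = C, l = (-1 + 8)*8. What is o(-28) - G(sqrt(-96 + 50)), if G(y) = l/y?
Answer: -28 + 28*I*sqrt(46)/23 ≈ -28.0 + 8.2567*I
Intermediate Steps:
l = 56 (l = 7*8 = 56)
G(y) = 56/y
o(-28) - G(sqrt(-96 + 50)) = -28 - 56/(sqrt(-96 + 50)) = -28 - 56/(sqrt(-46)) = -28 - 56/(I*sqrt(46)) = -28 - 56*(-I*sqrt(46)/46) = -28 - (-28)*I*sqrt(46)/23 = -28 + 28*I*sqrt(46)/23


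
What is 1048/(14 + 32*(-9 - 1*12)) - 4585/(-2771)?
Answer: 56461/911659 ≈ 0.061932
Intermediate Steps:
1048/(14 + 32*(-9 - 1*12)) - 4585/(-2771) = 1048/(14 + 32*(-9 - 12)) - 4585*(-1/2771) = 1048/(14 + 32*(-21)) + 4585/2771 = 1048/(14 - 672) + 4585/2771 = 1048/(-658) + 4585/2771 = 1048*(-1/658) + 4585/2771 = -524/329 + 4585/2771 = 56461/911659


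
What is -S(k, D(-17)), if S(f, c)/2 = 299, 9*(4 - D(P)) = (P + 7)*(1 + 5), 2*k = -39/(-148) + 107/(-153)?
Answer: -598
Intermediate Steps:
k = -9869/45288 (k = (-39/(-148) + 107/(-153))/2 = (-39*(-1/148) + 107*(-1/153))/2 = (39/148 - 107/153)/2 = (1/2)*(-9869/22644) = -9869/45288 ≈ -0.21792)
D(P) = -2/3 - 2*P/3 (D(P) = 4 - (P + 7)*(1 + 5)/9 = 4 - (7 + P)*6/9 = 4 - (42 + 6*P)/9 = 4 + (-14/3 - 2*P/3) = -2/3 - 2*P/3)
S(f, c) = 598 (S(f, c) = 2*299 = 598)
-S(k, D(-17)) = -1*598 = -598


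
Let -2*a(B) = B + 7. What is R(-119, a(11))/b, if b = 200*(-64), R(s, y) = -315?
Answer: 63/2560 ≈ 0.024609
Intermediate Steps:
a(B) = -7/2 - B/2 (a(B) = -(B + 7)/2 = -(7 + B)/2 = -7/2 - B/2)
b = -12800
R(-119, a(11))/b = -315/(-12800) = -315*(-1/12800) = 63/2560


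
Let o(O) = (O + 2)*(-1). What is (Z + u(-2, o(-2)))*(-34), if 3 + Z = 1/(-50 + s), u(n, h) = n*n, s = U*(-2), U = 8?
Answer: -1105/33 ≈ -33.485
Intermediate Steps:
s = -16 (s = 8*(-2) = -16)
o(O) = -2 - O (o(O) = (2 + O)*(-1) = -2 - O)
u(n, h) = n**2
Z = -199/66 (Z = -3 + 1/(-50 - 16) = -3 + 1/(-66) = -3 - 1/66 = -199/66 ≈ -3.0152)
(Z + u(-2, o(-2)))*(-34) = (-199/66 + (-2)**2)*(-34) = (-199/66 + 4)*(-34) = (65/66)*(-34) = -1105/33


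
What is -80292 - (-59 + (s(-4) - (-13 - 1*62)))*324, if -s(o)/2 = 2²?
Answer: -82884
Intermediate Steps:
s(o) = -8 (s(o) = -2*2² = -2*4 = -8)
-80292 - (-59 + (s(-4) - (-13 - 1*62)))*324 = -80292 - (-59 + (-8 - (-13 - 1*62)))*324 = -80292 - (-59 + (-8 - (-13 - 62)))*324 = -80292 - (-59 + (-8 - 1*(-75)))*324 = -80292 - (-59 + (-8 + 75))*324 = -80292 - (-59 + 67)*324 = -80292 - 8*324 = -80292 - 1*2592 = -80292 - 2592 = -82884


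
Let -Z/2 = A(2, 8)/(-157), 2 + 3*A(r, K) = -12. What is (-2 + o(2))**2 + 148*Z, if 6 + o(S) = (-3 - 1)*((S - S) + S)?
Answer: 116432/471 ≈ 247.20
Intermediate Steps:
A(r, K) = -14/3 (A(r, K) = -2/3 + (1/3)*(-12) = -2/3 - 4 = -14/3)
Z = -28/471 (Z = -(-28)/(3*(-157)) = -(-28)*(-1)/(3*157) = -2*14/471 = -28/471 ≈ -0.059448)
o(S) = -6 - 4*S (o(S) = -6 + (-3 - 1)*((S - S) + S) = -6 - 4*(0 + S) = -6 - 4*S)
(-2 + o(2))**2 + 148*Z = (-2 + (-6 - 4*2))**2 + 148*(-28/471) = (-2 + (-6 - 8))**2 - 4144/471 = (-2 - 14)**2 - 4144/471 = (-16)**2 - 4144/471 = 256 - 4144/471 = 116432/471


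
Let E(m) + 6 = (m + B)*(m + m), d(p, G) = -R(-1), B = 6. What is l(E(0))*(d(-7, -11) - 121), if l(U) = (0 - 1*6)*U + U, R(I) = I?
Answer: -3600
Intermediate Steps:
d(p, G) = 1 (d(p, G) = -1*(-1) = 1)
E(m) = -6 + 2*m*(6 + m) (E(m) = -6 + (m + 6)*(m + m) = -6 + (6 + m)*(2*m) = -6 + 2*m*(6 + m))
l(U) = -5*U (l(U) = (0 - 6)*U + U = -6*U + U = -5*U)
l(E(0))*(d(-7, -11) - 121) = (-5*(-6 + 2*0**2 + 12*0))*(1 - 121) = -5*(-6 + 2*0 + 0)*(-120) = -5*(-6 + 0 + 0)*(-120) = -5*(-6)*(-120) = 30*(-120) = -3600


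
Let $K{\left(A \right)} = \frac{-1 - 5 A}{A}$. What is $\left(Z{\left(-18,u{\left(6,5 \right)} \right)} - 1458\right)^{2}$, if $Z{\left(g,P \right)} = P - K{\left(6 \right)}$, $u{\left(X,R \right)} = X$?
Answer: $\frac{75359761}{36} \approx 2.0933 \cdot 10^{6}$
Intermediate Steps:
$K{\left(A \right)} = \frac{-1 - 5 A}{A}$
$Z{\left(g,P \right)} = \frac{31}{6} + P$ ($Z{\left(g,P \right)} = P - \left(-5 - \frac{1}{6}\right) = P - - \frac{31}{6} = P + \frac{31}{6} = \frac{31}{6} + P$)
$\left(Z{\left(-18,u{\left(6,5 \right)} \right)} - 1458\right)^{2} = \left(\left(\frac{31}{6} + 6\right) - 1458\right)^{2} = \left(\frac{67}{6} - 1458\right)^{2} = \left(- \frac{8681}{6}\right)^{2} = \frac{75359761}{36}$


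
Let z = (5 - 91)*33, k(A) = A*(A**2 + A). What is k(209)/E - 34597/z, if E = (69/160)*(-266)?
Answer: -5218853869/65274 ≈ -79953.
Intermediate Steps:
k(A) = A*(A + A**2)
E = -9177/80 (E = (69*(1/160))*(-266) = (69/160)*(-266) = -9177/80 ≈ -114.71)
z = -2838 (z = -86*33 = -2838)
k(209)/E - 34597/z = (209**2*(1 + 209))/(-9177/80) - 34597/(-2838) = (43681*210)*(-80/9177) - 34597*(-1/2838) = 9173010*(-80/9177) + 34597/2838 = -1839200/23 + 34597/2838 = -5218853869/65274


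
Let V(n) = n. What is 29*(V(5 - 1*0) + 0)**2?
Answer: 725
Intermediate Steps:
29*(V(5 - 1*0) + 0)**2 = 29*((5 - 1*0) + 0)**2 = 29*((5 + 0) + 0)**2 = 29*(5 + 0)**2 = 29*5**2 = 29*25 = 725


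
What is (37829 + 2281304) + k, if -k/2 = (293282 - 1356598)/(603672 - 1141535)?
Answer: 73374923891/31639 ≈ 2.3191e+6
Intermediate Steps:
k = -125096/31639 (k = -2*(293282 - 1356598)/(603672 - 1141535) = -(-2126632)/(-537863) = -(-2126632)*(-1)/537863 = -2*62548/31639 = -125096/31639 ≈ -3.9539)
(37829 + 2281304) + k = (37829 + 2281304) - 125096/31639 = 2319133 - 125096/31639 = 73374923891/31639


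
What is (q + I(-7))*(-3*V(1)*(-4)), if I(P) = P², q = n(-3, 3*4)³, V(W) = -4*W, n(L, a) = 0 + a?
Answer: -85296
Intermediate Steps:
n(L, a) = a
q = 1728 (q = (3*4)³ = 12³ = 1728)
(q + I(-7))*(-3*V(1)*(-4)) = (1728 + (-7)²)*(-(-12)*(-4)) = (1728 + 49)*(-3*(-4)*(-4)) = 1777*(12*(-4)) = 1777*(-48) = -85296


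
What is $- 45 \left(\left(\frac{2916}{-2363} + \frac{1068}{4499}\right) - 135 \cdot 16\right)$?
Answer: $\frac{1033823309400}{10631137} \approx 97245.0$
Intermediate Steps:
$- 45 \left(\left(\frac{2916}{-2363} + \frac{1068}{4499}\right) - 135 \cdot 16\right) = - 45 \left(\left(2916 \left(- \frac{1}{2363}\right) + 1068 \cdot \frac{1}{4499}\right) - 2160\right) = - 45 \left(\left(- \frac{2916}{2363} + \frac{1068}{4499}\right) - 2160\right) = - 45 \left(- \frac{10595400}{10631137} - 2160\right) = \left(-45\right) \left(- \frac{22973851320}{10631137}\right) = \frac{1033823309400}{10631137}$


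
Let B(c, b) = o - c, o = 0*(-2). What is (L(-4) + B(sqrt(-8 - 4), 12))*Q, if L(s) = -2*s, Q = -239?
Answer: -1912 + 478*I*sqrt(3) ≈ -1912.0 + 827.92*I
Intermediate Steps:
o = 0
B(c, b) = -c (B(c, b) = 0 - c = -c)
(L(-4) + B(sqrt(-8 - 4), 12))*Q = (-2*(-4) - sqrt(-8 - 4))*(-239) = (8 - sqrt(-12))*(-239) = (8 - 2*I*sqrt(3))*(-239) = -1912 + 478*I*sqrt(3)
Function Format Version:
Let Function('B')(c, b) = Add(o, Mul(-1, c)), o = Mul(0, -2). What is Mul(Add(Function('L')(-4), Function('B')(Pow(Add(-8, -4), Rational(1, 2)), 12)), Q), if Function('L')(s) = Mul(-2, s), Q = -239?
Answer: Add(-1912, Mul(478, I, Pow(3, Rational(1, 2)))) ≈ Add(-1912.0, Mul(827.92, I))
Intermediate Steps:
o = 0
Function('B')(c, b) = Mul(-1, c) (Function('B')(c, b) = Add(0, Mul(-1, c)) = Mul(-1, c))
Mul(Add(Function('L')(-4), Function('B')(Pow(Add(-8, -4), Rational(1, 2)), 12)), Q) = Mul(Add(Mul(-2, -4), Mul(-1, Pow(Add(-8, -4), Rational(1, 2)))), -239) = Mul(Add(8, Mul(-1, Pow(-12, Rational(1, 2)))), -239) = Mul(Add(8, Mul(-1, Mul(2, I, Pow(3, Rational(1, 2))))), -239) = Mul(Add(8, Mul(-2, I, Pow(3, Rational(1, 2)))), -239) = Add(-1912, Mul(478, I, Pow(3, Rational(1, 2))))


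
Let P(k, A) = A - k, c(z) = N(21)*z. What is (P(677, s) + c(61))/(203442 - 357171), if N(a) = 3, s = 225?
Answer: 269/153729 ≈ 0.0017498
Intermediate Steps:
c(z) = 3*z
(P(677, s) + c(61))/(203442 - 357171) = ((225 - 1*677) + 3*61)/(203442 - 357171) = ((225 - 677) + 183)/(-153729) = (-452 + 183)*(-1/153729) = -269*(-1/153729) = 269/153729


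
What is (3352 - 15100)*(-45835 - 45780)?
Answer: 1076293020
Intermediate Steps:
(3352 - 15100)*(-45835 - 45780) = -11748*(-91615) = 1076293020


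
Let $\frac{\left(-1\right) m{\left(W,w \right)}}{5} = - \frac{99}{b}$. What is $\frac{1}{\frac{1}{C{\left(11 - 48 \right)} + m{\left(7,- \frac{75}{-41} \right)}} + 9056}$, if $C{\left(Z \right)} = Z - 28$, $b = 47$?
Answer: $\frac{2560}{23183313} \approx 0.00011042$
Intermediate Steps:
$C{\left(Z \right)} = -28 + Z$
$m{\left(W,w \right)} = \frac{495}{47}$ ($m{\left(W,w \right)} = - 5 \left(- \frac{99}{47}\right) = - 5 \left(\left(-99\right) \frac{1}{47}\right) = \left(-5\right) \left(- \frac{99}{47}\right) = \frac{495}{47}$)
$\frac{1}{\frac{1}{C{\left(11 - 48 \right)} + m{\left(7,- \frac{75}{-41} \right)}} + 9056} = \frac{1}{\frac{1}{\left(-28 + \left(11 - 48\right)\right) + \frac{495}{47}} + 9056} = \frac{1}{\frac{1}{\left(-28 - 37\right) + \frac{495}{47}} + 9056} = \frac{1}{\frac{1}{-65 + \frac{495}{47}} + 9056} = \frac{1}{\frac{1}{- \frac{2560}{47}} + 9056} = \frac{1}{- \frac{47}{2560} + 9056} = \frac{1}{\frac{23183313}{2560}} = \frac{2560}{23183313}$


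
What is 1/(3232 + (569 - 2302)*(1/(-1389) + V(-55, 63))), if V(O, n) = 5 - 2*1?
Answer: -1389/2730430 ≈ -0.00050871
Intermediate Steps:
V(O, n) = 3 (V(O, n) = 5 - 2 = 3)
1/(3232 + (569 - 2302)*(1/(-1389) + V(-55, 63))) = 1/(3232 + (569 - 2302)*(1/(-1389) + 3)) = 1/(3232 - 1733*(-1/1389 + 3)) = 1/(3232 - 1733*4166/1389) = 1/(3232 - 7219678/1389) = 1/(-2730430/1389) = -1389/2730430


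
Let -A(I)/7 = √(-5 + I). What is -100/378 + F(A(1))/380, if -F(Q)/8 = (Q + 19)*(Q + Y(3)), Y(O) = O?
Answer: 47792/17955 + 616*I/95 ≈ 2.6618 + 6.4842*I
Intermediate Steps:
A(I) = -7*√(-5 + I)
F(Q) = -8*(3 + Q)*(19 + Q) (F(Q) = -8*(Q + 19)*(Q + 3) = -8*(19 + Q)*(3 + Q) = -8*(3 + Q)*(19 + Q))
-100/378 + F(A(1))/380 = -100/378 + (-456 - (-1232)*√(-5 + 1) - 8*(-7*√(-5 + 1))²)/380 = -100*1/378 + (-456 - (-1232)*√(-4) - 8*(-14*I)²)*(1/380) = -50/189 + (-456 - (-1232)*2*I - 8*(-14*I)²)*(1/380) = -50/189 + (-456 - (-2464)*I - 8*(-14*I)²)*(1/380) = -50/189 + (-456 + 2464*I - 8*(-196))*(1/380) = -50/189 + (-456 + 2464*I + 1568)*(1/380) = -50/189 + (1112 + 2464*I)*(1/380) = -50/189 + (278/95 + 616*I/95) = 47792/17955 + 616*I/95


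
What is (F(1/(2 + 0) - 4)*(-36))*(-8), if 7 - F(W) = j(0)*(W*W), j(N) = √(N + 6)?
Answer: 2016 - 3528*√6 ≈ -6625.8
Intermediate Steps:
j(N) = √(6 + N)
F(W) = 7 - √6*W² (F(W) = 7 - √(6 + 0)*W*W = 7 - √6*W²)
(F(1/(2 + 0) - 4)*(-36))*(-8) = ((7 - √6*(1/(2 + 0) - 4)²)*(-36))*(-8) = ((7 - √6*(1/2 - 4)²)*(-36))*(-8) = ((7 - √6*(½ - 4)²)*(-36))*(-8) = ((7 - √6*(-7/2)²)*(-36))*(-8) = ((7 - 1*√6*49/4)*(-36))*(-8) = ((7 - 49*√6/4)*(-36))*(-8) = (-252 + 441*√6)*(-8) = 2016 - 3528*√6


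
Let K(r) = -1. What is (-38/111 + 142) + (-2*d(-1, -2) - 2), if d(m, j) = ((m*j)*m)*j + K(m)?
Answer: 14836/111 ≈ 133.66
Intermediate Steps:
d(m, j) = -1 + j²*m² (d(m, j) = ((m*j)*m)*j - 1 = ((j*m)*m)*j - 1 = (j*m²)*j - 1 = j²*m² - 1 = -1 + j²*m²)
(-38/111 + 142) + (-2*d(-1, -2) - 2) = (-38/111 + 142) + (-2*(-1 + (-2)²*(-1)²) - 2) = (-38*1/111 + 142) + (-2*(-1 + 4*1) - 2) = (-38/111 + 142) + (-2*(-1 + 4) - 2) = 15724/111 + (-2*3 - 2) = 15724/111 + (-6 - 2) = 15724/111 - 8 = 14836/111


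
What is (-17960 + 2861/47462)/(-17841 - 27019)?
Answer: 852414659/2129145320 ≈ 0.40036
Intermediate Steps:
(-17960 + 2861/47462)/(-17841 - 27019) = (-17960 + 2861*(1/47462))/(-44860) = (-17960 + 2861/47462)*(-1/44860) = -852414659/47462*(-1/44860) = 852414659/2129145320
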